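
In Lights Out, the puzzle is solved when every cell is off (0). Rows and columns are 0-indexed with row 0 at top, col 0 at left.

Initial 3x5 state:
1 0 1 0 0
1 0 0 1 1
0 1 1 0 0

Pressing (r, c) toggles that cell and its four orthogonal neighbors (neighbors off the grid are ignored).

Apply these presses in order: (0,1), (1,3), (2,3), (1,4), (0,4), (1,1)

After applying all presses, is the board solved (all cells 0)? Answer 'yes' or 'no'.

Answer: yes

Derivation:
After press 1 at (0,1):
0 1 0 0 0
1 1 0 1 1
0 1 1 0 0

After press 2 at (1,3):
0 1 0 1 0
1 1 1 0 0
0 1 1 1 0

After press 3 at (2,3):
0 1 0 1 0
1 1 1 1 0
0 1 0 0 1

After press 4 at (1,4):
0 1 0 1 1
1 1 1 0 1
0 1 0 0 0

After press 5 at (0,4):
0 1 0 0 0
1 1 1 0 0
0 1 0 0 0

After press 6 at (1,1):
0 0 0 0 0
0 0 0 0 0
0 0 0 0 0

Lights still on: 0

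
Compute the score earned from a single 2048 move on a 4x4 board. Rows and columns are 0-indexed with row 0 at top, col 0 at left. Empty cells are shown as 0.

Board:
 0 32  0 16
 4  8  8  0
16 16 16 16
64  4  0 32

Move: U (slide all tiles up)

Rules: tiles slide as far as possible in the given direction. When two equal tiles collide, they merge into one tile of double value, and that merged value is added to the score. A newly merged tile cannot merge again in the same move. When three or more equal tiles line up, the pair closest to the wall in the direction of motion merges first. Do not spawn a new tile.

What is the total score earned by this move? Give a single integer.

Answer: 32

Derivation:
Slide up:
col 0: [0, 4, 16, 64] -> [4, 16, 64, 0]  score +0 (running 0)
col 1: [32, 8, 16, 4] -> [32, 8, 16, 4]  score +0 (running 0)
col 2: [0, 8, 16, 0] -> [8, 16, 0, 0]  score +0 (running 0)
col 3: [16, 0, 16, 32] -> [32, 32, 0, 0]  score +32 (running 32)
Board after move:
 4 32  8 32
16  8 16 32
64 16  0  0
 0  4  0  0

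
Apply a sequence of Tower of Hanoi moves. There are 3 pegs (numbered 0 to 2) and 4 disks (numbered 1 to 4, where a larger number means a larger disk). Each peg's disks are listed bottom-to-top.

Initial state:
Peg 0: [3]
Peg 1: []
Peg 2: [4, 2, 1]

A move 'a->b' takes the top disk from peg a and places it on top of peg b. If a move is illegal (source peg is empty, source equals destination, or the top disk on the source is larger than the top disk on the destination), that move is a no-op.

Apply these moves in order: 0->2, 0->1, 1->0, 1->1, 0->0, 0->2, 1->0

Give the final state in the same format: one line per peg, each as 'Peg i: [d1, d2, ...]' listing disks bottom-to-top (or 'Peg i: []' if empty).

After move 1 (0->2):
Peg 0: [3]
Peg 1: []
Peg 2: [4, 2, 1]

After move 2 (0->1):
Peg 0: []
Peg 1: [3]
Peg 2: [4, 2, 1]

After move 3 (1->0):
Peg 0: [3]
Peg 1: []
Peg 2: [4, 2, 1]

After move 4 (1->1):
Peg 0: [3]
Peg 1: []
Peg 2: [4, 2, 1]

After move 5 (0->0):
Peg 0: [3]
Peg 1: []
Peg 2: [4, 2, 1]

After move 6 (0->2):
Peg 0: [3]
Peg 1: []
Peg 2: [4, 2, 1]

After move 7 (1->0):
Peg 0: [3]
Peg 1: []
Peg 2: [4, 2, 1]

Answer: Peg 0: [3]
Peg 1: []
Peg 2: [4, 2, 1]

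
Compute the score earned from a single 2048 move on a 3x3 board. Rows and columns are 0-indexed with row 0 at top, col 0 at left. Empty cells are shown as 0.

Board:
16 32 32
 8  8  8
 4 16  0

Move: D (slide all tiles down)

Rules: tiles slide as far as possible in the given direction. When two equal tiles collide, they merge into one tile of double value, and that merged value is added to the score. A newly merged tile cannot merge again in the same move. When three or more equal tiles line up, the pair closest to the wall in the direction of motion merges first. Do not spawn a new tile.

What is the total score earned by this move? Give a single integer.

Slide down:
col 0: [16, 8, 4] -> [16, 8, 4]  score +0 (running 0)
col 1: [32, 8, 16] -> [32, 8, 16]  score +0 (running 0)
col 2: [32, 8, 0] -> [0, 32, 8]  score +0 (running 0)
Board after move:
16 32  0
 8  8 32
 4 16  8

Answer: 0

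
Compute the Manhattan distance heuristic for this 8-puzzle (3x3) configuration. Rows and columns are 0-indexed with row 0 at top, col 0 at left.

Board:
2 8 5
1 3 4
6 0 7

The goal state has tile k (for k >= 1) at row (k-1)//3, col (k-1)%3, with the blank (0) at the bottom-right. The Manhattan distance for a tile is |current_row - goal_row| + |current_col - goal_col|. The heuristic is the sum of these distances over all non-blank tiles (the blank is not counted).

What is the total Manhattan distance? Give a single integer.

Tile 2: (0,0)->(0,1) = 1
Tile 8: (0,1)->(2,1) = 2
Tile 5: (0,2)->(1,1) = 2
Tile 1: (1,0)->(0,0) = 1
Tile 3: (1,1)->(0,2) = 2
Tile 4: (1,2)->(1,0) = 2
Tile 6: (2,0)->(1,2) = 3
Tile 7: (2,2)->(2,0) = 2
Sum: 1 + 2 + 2 + 1 + 2 + 2 + 3 + 2 = 15

Answer: 15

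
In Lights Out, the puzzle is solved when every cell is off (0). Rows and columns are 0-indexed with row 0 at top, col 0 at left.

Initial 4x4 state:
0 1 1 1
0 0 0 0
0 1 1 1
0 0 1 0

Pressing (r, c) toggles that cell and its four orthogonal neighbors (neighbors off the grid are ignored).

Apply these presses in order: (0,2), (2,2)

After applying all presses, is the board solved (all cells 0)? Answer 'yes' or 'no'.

Answer: yes

Derivation:
After press 1 at (0,2):
0 0 0 0
0 0 1 0
0 1 1 1
0 0 1 0

After press 2 at (2,2):
0 0 0 0
0 0 0 0
0 0 0 0
0 0 0 0

Lights still on: 0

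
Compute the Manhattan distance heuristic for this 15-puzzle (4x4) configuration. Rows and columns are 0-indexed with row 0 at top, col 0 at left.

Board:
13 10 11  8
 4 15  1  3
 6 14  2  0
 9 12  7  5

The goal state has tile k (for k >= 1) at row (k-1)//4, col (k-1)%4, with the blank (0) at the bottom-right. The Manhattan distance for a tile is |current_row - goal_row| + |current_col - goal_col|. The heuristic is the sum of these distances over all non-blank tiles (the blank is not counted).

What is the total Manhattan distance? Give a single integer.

Answer: 37

Derivation:
Tile 13: at (0,0), goal (3,0), distance |0-3|+|0-0| = 3
Tile 10: at (0,1), goal (2,1), distance |0-2|+|1-1| = 2
Tile 11: at (0,2), goal (2,2), distance |0-2|+|2-2| = 2
Tile 8: at (0,3), goal (1,3), distance |0-1|+|3-3| = 1
Tile 4: at (1,0), goal (0,3), distance |1-0|+|0-3| = 4
Tile 15: at (1,1), goal (3,2), distance |1-3|+|1-2| = 3
Tile 1: at (1,2), goal (0,0), distance |1-0|+|2-0| = 3
Tile 3: at (1,3), goal (0,2), distance |1-0|+|3-2| = 2
Tile 6: at (2,0), goal (1,1), distance |2-1|+|0-1| = 2
Tile 14: at (2,1), goal (3,1), distance |2-3|+|1-1| = 1
Tile 2: at (2,2), goal (0,1), distance |2-0|+|2-1| = 3
Tile 9: at (3,0), goal (2,0), distance |3-2|+|0-0| = 1
Tile 12: at (3,1), goal (2,3), distance |3-2|+|1-3| = 3
Tile 7: at (3,2), goal (1,2), distance |3-1|+|2-2| = 2
Tile 5: at (3,3), goal (1,0), distance |3-1|+|3-0| = 5
Sum: 3 + 2 + 2 + 1 + 4 + 3 + 3 + 2 + 2 + 1 + 3 + 1 + 3 + 2 + 5 = 37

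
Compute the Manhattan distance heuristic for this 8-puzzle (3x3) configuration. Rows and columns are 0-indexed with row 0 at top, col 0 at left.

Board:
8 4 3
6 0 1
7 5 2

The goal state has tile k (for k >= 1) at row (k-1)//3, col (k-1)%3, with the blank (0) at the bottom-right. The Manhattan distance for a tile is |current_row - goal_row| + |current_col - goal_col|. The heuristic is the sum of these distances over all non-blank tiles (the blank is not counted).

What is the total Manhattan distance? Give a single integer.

Answer: 14

Derivation:
Tile 8: (0,0)->(2,1) = 3
Tile 4: (0,1)->(1,0) = 2
Tile 3: (0,2)->(0,2) = 0
Tile 6: (1,0)->(1,2) = 2
Tile 1: (1,2)->(0,0) = 3
Tile 7: (2,0)->(2,0) = 0
Tile 5: (2,1)->(1,1) = 1
Tile 2: (2,2)->(0,1) = 3
Sum: 3 + 2 + 0 + 2 + 3 + 0 + 1 + 3 = 14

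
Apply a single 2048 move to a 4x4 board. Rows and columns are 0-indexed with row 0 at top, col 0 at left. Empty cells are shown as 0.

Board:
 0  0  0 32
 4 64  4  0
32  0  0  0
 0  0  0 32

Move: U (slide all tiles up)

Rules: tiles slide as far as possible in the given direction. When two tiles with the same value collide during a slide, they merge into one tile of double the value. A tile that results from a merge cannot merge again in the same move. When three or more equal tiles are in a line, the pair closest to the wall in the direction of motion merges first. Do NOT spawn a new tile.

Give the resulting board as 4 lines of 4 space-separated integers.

Answer:  4 64  4 64
32  0  0  0
 0  0  0  0
 0  0  0  0

Derivation:
Slide up:
col 0: [0, 4, 32, 0] -> [4, 32, 0, 0]
col 1: [0, 64, 0, 0] -> [64, 0, 0, 0]
col 2: [0, 4, 0, 0] -> [4, 0, 0, 0]
col 3: [32, 0, 0, 32] -> [64, 0, 0, 0]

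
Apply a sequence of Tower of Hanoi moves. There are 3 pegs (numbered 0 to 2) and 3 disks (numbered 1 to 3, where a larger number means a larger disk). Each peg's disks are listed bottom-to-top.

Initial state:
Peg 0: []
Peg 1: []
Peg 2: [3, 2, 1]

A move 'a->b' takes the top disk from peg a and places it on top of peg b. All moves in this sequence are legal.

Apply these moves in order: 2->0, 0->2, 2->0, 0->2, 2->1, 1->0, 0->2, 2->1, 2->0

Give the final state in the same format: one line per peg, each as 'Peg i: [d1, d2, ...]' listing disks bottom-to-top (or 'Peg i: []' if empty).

Answer: Peg 0: [2]
Peg 1: [1]
Peg 2: [3]

Derivation:
After move 1 (2->0):
Peg 0: [1]
Peg 1: []
Peg 2: [3, 2]

After move 2 (0->2):
Peg 0: []
Peg 1: []
Peg 2: [3, 2, 1]

After move 3 (2->0):
Peg 0: [1]
Peg 1: []
Peg 2: [3, 2]

After move 4 (0->2):
Peg 0: []
Peg 1: []
Peg 2: [3, 2, 1]

After move 5 (2->1):
Peg 0: []
Peg 1: [1]
Peg 2: [3, 2]

After move 6 (1->0):
Peg 0: [1]
Peg 1: []
Peg 2: [3, 2]

After move 7 (0->2):
Peg 0: []
Peg 1: []
Peg 2: [3, 2, 1]

After move 8 (2->1):
Peg 0: []
Peg 1: [1]
Peg 2: [3, 2]

After move 9 (2->0):
Peg 0: [2]
Peg 1: [1]
Peg 2: [3]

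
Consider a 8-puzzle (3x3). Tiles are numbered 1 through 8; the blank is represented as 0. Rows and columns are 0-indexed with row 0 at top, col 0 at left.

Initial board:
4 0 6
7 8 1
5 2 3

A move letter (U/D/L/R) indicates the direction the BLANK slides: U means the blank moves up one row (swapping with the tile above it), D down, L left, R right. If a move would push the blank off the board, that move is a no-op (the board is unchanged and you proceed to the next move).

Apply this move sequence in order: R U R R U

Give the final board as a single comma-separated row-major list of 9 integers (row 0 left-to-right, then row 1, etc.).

Answer: 4, 6, 0, 7, 8, 1, 5, 2, 3

Derivation:
After move 1 (R):
4 6 0
7 8 1
5 2 3

After move 2 (U):
4 6 0
7 8 1
5 2 3

After move 3 (R):
4 6 0
7 8 1
5 2 3

After move 4 (R):
4 6 0
7 8 1
5 2 3

After move 5 (U):
4 6 0
7 8 1
5 2 3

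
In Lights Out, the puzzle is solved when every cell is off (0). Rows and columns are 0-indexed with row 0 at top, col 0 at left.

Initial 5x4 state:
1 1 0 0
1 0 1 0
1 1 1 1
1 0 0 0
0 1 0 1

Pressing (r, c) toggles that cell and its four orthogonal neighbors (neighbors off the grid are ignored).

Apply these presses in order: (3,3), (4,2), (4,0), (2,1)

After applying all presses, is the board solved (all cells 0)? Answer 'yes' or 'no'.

After press 1 at (3,3):
1 1 0 0
1 0 1 0
1 1 1 0
1 0 1 1
0 1 0 0

After press 2 at (4,2):
1 1 0 0
1 0 1 0
1 1 1 0
1 0 0 1
0 0 1 1

After press 3 at (4,0):
1 1 0 0
1 0 1 0
1 1 1 0
0 0 0 1
1 1 1 1

After press 4 at (2,1):
1 1 0 0
1 1 1 0
0 0 0 0
0 1 0 1
1 1 1 1

Lights still on: 11

Answer: no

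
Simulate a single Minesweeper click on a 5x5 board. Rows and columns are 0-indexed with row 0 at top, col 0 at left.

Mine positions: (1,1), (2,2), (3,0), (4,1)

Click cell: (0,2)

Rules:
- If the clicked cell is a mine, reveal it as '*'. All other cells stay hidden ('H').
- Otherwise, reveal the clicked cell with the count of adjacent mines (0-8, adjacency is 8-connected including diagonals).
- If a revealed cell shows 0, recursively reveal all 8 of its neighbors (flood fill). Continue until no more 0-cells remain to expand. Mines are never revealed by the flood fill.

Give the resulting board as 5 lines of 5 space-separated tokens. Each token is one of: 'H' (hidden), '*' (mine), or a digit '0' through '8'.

H H 1 H H
H H H H H
H H H H H
H H H H H
H H H H H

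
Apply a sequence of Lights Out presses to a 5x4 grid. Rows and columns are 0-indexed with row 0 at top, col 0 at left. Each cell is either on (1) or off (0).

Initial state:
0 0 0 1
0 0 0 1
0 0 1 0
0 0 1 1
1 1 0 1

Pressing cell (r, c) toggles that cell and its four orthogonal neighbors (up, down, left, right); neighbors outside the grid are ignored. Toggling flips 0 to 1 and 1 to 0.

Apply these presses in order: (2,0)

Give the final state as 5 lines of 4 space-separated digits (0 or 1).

Answer: 0 0 0 1
1 0 0 1
1 1 1 0
1 0 1 1
1 1 0 1

Derivation:
After press 1 at (2,0):
0 0 0 1
1 0 0 1
1 1 1 0
1 0 1 1
1 1 0 1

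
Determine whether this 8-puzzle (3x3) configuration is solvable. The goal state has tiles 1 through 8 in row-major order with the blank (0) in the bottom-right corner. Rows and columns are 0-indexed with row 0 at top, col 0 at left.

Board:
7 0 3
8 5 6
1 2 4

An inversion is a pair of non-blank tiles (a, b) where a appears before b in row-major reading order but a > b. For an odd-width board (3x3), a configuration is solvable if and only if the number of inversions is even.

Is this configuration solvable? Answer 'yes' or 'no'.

Inversions (pairs i<j in row-major order where tile[i] > tile[j] > 0): 19
19 is odd, so the puzzle is not solvable.

Answer: no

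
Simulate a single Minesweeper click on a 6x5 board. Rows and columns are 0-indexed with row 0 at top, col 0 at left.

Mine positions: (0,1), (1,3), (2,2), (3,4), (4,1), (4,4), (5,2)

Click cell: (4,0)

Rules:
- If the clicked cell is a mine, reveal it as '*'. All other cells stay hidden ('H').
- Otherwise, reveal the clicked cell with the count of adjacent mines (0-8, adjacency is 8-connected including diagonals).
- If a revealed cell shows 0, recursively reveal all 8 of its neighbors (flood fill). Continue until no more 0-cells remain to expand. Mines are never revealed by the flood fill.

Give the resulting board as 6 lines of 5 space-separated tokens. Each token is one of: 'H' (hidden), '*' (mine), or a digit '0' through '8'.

H H H H H
H H H H H
H H H H H
H H H H H
1 H H H H
H H H H H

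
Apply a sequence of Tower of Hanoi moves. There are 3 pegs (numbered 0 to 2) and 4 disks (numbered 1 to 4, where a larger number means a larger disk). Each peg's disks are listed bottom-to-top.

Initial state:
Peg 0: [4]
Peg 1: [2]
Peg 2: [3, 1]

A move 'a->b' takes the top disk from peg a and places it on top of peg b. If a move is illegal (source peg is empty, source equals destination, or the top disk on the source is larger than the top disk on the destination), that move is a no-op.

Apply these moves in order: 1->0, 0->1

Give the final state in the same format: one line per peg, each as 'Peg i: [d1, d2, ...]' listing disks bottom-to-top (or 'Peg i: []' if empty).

Answer: Peg 0: [4]
Peg 1: [2]
Peg 2: [3, 1]

Derivation:
After move 1 (1->0):
Peg 0: [4, 2]
Peg 1: []
Peg 2: [3, 1]

After move 2 (0->1):
Peg 0: [4]
Peg 1: [2]
Peg 2: [3, 1]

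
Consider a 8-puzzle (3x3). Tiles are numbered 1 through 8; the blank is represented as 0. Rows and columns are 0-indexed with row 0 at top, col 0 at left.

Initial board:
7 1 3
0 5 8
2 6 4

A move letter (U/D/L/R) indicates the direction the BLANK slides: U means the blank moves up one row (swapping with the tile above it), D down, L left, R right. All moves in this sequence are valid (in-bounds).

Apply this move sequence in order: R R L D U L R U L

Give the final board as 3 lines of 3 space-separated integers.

Answer: 0 7 3
5 1 8
2 6 4

Derivation:
After move 1 (R):
7 1 3
5 0 8
2 6 4

After move 2 (R):
7 1 3
5 8 0
2 6 4

After move 3 (L):
7 1 3
5 0 8
2 6 4

After move 4 (D):
7 1 3
5 6 8
2 0 4

After move 5 (U):
7 1 3
5 0 8
2 6 4

After move 6 (L):
7 1 3
0 5 8
2 6 4

After move 7 (R):
7 1 3
5 0 8
2 6 4

After move 8 (U):
7 0 3
5 1 8
2 6 4

After move 9 (L):
0 7 3
5 1 8
2 6 4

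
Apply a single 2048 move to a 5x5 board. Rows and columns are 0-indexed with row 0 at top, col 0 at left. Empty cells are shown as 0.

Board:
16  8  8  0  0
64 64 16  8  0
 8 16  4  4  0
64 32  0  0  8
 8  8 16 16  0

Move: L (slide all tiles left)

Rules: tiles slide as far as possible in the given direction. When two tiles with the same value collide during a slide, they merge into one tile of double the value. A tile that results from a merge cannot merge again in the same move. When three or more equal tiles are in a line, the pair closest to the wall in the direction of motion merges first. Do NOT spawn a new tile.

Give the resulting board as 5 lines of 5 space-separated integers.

Slide left:
row 0: [16, 8, 8, 0, 0] -> [16, 16, 0, 0, 0]
row 1: [64, 64, 16, 8, 0] -> [128, 16, 8, 0, 0]
row 2: [8, 16, 4, 4, 0] -> [8, 16, 8, 0, 0]
row 3: [64, 32, 0, 0, 8] -> [64, 32, 8, 0, 0]
row 4: [8, 8, 16, 16, 0] -> [16, 32, 0, 0, 0]

Answer:  16  16   0   0   0
128  16   8   0   0
  8  16   8   0   0
 64  32   8   0   0
 16  32   0   0   0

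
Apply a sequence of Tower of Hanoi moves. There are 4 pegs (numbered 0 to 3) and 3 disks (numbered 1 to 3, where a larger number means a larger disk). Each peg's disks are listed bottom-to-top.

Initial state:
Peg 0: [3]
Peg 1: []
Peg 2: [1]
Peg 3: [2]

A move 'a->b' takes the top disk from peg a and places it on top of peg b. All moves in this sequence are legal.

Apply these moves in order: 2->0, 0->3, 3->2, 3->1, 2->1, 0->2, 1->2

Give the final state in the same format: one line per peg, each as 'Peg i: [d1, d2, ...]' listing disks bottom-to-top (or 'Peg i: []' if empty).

After move 1 (2->0):
Peg 0: [3, 1]
Peg 1: []
Peg 2: []
Peg 3: [2]

After move 2 (0->3):
Peg 0: [3]
Peg 1: []
Peg 2: []
Peg 3: [2, 1]

After move 3 (3->2):
Peg 0: [3]
Peg 1: []
Peg 2: [1]
Peg 3: [2]

After move 4 (3->1):
Peg 0: [3]
Peg 1: [2]
Peg 2: [1]
Peg 3: []

After move 5 (2->1):
Peg 0: [3]
Peg 1: [2, 1]
Peg 2: []
Peg 3: []

After move 6 (0->2):
Peg 0: []
Peg 1: [2, 1]
Peg 2: [3]
Peg 3: []

After move 7 (1->2):
Peg 0: []
Peg 1: [2]
Peg 2: [3, 1]
Peg 3: []

Answer: Peg 0: []
Peg 1: [2]
Peg 2: [3, 1]
Peg 3: []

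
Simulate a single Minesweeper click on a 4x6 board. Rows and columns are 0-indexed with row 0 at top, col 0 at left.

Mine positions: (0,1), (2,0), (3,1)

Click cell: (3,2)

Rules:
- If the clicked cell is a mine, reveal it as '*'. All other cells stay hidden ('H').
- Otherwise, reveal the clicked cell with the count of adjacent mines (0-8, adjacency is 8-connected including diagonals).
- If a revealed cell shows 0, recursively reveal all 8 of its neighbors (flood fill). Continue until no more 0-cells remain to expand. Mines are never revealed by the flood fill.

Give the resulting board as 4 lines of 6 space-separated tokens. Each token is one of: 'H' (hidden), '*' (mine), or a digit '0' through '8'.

H H H H H H
H H H H H H
H H H H H H
H H 1 H H H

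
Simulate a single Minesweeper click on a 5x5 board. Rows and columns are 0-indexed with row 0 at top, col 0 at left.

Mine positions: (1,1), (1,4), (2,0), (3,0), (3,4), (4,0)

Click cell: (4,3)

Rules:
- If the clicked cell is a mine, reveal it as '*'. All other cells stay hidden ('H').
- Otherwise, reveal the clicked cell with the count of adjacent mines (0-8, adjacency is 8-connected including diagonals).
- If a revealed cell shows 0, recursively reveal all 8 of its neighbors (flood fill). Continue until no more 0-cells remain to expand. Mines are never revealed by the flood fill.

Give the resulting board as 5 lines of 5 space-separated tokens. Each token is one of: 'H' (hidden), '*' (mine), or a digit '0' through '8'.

H H H H H
H H H H H
H H H H H
H H H H H
H H H 1 H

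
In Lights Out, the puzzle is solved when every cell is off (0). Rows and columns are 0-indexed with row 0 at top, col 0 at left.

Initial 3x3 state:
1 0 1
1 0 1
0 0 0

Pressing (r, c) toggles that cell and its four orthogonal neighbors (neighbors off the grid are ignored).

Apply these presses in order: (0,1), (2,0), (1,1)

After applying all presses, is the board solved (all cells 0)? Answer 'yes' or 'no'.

After press 1 at (0,1):
0 1 0
1 1 1
0 0 0

After press 2 at (2,0):
0 1 0
0 1 1
1 1 0

After press 3 at (1,1):
0 0 0
1 0 0
1 0 0

Lights still on: 2

Answer: no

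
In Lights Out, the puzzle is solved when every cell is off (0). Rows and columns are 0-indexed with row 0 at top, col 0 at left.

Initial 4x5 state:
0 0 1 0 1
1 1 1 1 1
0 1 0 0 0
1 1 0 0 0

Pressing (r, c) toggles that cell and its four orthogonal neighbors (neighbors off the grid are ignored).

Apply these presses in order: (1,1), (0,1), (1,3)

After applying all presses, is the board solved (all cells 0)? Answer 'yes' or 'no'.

After press 1 at (1,1):
0 1 1 0 1
0 0 0 1 1
0 0 0 0 0
1 1 0 0 0

After press 2 at (0,1):
1 0 0 0 1
0 1 0 1 1
0 0 0 0 0
1 1 0 0 0

After press 3 at (1,3):
1 0 0 1 1
0 1 1 0 0
0 0 0 1 0
1 1 0 0 0

Lights still on: 8

Answer: no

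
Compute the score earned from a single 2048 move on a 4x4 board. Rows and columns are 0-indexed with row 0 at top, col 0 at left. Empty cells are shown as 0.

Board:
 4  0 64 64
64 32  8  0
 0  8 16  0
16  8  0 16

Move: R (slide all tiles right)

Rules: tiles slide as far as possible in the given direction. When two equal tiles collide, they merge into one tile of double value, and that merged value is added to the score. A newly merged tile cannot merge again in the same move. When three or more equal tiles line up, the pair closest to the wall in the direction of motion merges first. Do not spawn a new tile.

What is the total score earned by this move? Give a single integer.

Answer: 128

Derivation:
Slide right:
row 0: [4, 0, 64, 64] -> [0, 0, 4, 128]  score +128 (running 128)
row 1: [64, 32, 8, 0] -> [0, 64, 32, 8]  score +0 (running 128)
row 2: [0, 8, 16, 0] -> [0, 0, 8, 16]  score +0 (running 128)
row 3: [16, 8, 0, 16] -> [0, 16, 8, 16]  score +0 (running 128)
Board after move:
  0   0   4 128
  0  64  32   8
  0   0   8  16
  0  16   8  16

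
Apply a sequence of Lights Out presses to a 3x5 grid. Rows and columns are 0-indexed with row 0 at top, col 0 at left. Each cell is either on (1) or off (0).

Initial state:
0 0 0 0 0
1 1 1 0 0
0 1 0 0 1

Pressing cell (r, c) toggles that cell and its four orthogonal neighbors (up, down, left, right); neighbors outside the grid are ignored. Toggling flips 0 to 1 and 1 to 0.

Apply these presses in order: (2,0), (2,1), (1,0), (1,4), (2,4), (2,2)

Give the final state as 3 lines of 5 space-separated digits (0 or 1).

Answer: 1 0 0 0 1
1 1 0 1 0
1 0 0 0 1

Derivation:
After press 1 at (2,0):
0 0 0 0 0
0 1 1 0 0
1 0 0 0 1

After press 2 at (2,1):
0 0 0 0 0
0 0 1 0 0
0 1 1 0 1

After press 3 at (1,0):
1 0 0 0 0
1 1 1 0 0
1 1 1 0 1

After press 4 at (1,4):
1 0 0 0 1
1 1 1 1 1
1 1 1 0 0

After press 5 at (2,4):
1 0 0 0 1
1 1 1 1 0
1 1 1 1 1

After press 6 at (2,2):
1 0 0 0 1
1 1 0 1 0
1 0 0 0 1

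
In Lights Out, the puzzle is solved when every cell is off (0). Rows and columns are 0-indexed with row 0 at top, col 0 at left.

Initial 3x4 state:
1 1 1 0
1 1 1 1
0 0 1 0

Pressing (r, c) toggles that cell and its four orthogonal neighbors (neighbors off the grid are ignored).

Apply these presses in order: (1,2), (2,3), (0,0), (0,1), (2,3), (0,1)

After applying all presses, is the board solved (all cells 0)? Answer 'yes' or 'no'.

Answer: yes

Derivation:
After press 1 at (1,2):
1 1 0 0
1 0 0 0
0 0 0 0

After press 2 at (2,3):
1 1 0 0
1 0 0 1
0 0 1 1

After press 3 at (0,0):
0 0 0 0
0 0 0 1
0 0 1 1

After press 4 at (0,1):
1 1 1 0
0 1 0 1
0 0 1 1

After press 5 at (2,3):
1 1 1 0
0 1 0 0
0 0 0 0

After press 6 at (0,1):
0 0 0 0
0 0 0 0
0 0 0 0

Lights still on: 0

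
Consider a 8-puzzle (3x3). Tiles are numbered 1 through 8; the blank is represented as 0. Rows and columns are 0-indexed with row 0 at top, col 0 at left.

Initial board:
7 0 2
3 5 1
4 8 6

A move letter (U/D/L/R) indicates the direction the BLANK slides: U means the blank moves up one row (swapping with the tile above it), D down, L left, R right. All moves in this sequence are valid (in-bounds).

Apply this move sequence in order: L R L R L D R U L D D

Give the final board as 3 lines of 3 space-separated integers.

Answer: 5 3 2
4 7 1
0 8 6

Derivation:
After move 1 (L):
0 7 2
3 5 1
4 8 6

After move 2 (R):
7 0 2
3 5 1
4 8 6

After move 3 (L):
0 7 2
3 5 1
4 8 6

After move 4 (R):
7 0 2
3 5 1
4 8 6

After move 5 (L):
0 7 2
3 5 1
4 8 6

After move 6 (D):
3 7 2
0 5 1
4 8 6

After move 7 (R):
3 7 2
5 0 1
4 8 6

After move 8 (U):
3 0 2
5 7 1
4 8 6

After move 9 (L):
0 3 2
5 7 1
4 8 6

After move 10 (D):
5 3 2
0 7 1
4 8 6

After move 11 (D):
5 3 2
4 7 1
0 8 6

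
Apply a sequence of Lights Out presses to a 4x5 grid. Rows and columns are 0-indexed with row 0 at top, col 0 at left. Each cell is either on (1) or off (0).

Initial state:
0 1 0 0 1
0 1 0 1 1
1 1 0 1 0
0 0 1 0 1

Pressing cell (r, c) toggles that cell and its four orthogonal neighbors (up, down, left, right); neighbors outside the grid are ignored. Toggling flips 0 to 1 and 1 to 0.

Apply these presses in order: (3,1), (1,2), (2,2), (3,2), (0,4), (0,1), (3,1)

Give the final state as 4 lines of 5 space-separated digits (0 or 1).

After press 1 at (3,1):
0 1 0 0 1
0 1 0 1 1
1 0 0 1 0
1 1 0 0 1

After press 2 at (1,2):
0 1 1 0 1
0 0 1 0 1
1 0 1 1 0
1 1 0 0 1

After press 3 at (2,2):
0 1 1 0 1
0 0 0 0 1
1 1 0 0 0
1 1 1 0 1

After press 4 at (3,2):
0 1 1 0 1
0 0 0 0 1
1 1 1 0 0
1 0 0 1 1

After press 5 at (0,4):
0 1 1 1 0
0 0 0 0 0
1 1 1 0 0
1 0 0 1 1

After press 6 at (0,1):
1 0 0 1 0
0 1 0 0 0
1 1 1 0 0
1 0 0 1 1

After press 7 at (3,1):
1 0 0 1 0
0 1 0 0 0
1 0 1 0 0
0 1 1 1 1

Answer: 1 0 0 1 0
0 1 0 0 0
1 0 1 0 0
0 1 1 1 1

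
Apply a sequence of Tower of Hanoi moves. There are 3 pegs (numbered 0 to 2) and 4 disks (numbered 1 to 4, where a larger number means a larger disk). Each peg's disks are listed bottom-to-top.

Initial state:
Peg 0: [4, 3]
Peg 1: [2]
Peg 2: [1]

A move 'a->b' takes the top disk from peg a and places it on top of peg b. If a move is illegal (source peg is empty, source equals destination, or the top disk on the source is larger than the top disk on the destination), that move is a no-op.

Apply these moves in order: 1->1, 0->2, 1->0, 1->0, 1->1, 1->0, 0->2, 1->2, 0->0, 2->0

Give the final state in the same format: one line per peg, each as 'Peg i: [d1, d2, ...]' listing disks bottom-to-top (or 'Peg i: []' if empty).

After move 1 (1->1):
Peg 0: [4, 3]
Peg 1: [2]
Peg 2: [1]

After move 2 (0->2):
Peg 0: [4, 3]
Peg 1: [2]
Peg 2: [1]

After move 3 (1->0):
Peg 0: [4, 3, 2]
Peg 1: []
Peg 2: [1]

After move 4 (1->0):
Peg 0: [4, 3, 2]
Peg 1: []
Peg 2: [1]

After move 5 (1->1):
Peg 0: [4, 3, 2]
Peg 1: []
Peg 2: [1]

After move 6 (1->0):
Peg 0: [4, 3, 2]
Peg 1: []
Peg 2: [1]

After move 7 (0->2):
Peg 0: [4, 3, 2]
Peg 1: []
Peg 2: [1]

After move 8 (1->2):
Peg 0: [4, 3, 2]
Peg 1: []
Peg 2: [1]

After move 9 (0->0):
Peg 0: [4, 3, 2]
Peg 1: []
Peg 2: [1]

After move 10 (2->0):
Peg 0: [4, 3, 2, 1]
Peg 1: []
Peg 2: []

Answer: Peg 0: [4, 3, 2, 1]
Peg 1: []
Peg 2: []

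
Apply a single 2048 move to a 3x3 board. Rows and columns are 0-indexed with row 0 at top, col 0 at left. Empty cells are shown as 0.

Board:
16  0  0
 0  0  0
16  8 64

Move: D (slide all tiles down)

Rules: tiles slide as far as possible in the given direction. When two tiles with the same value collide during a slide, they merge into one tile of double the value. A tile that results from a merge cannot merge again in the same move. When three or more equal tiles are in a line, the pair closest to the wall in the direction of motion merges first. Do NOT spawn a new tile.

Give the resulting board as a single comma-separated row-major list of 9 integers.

Slide down:
col 0: [16, 0, 16] -> [0, 0, 32]
col 1: [0, 0, 8] -> [0, 0, 8]
col 2: [0, 0, 64] -> [0, 0, 64]

Answer: 0, 0, 0, 0, 0, 0, 32, 8, 64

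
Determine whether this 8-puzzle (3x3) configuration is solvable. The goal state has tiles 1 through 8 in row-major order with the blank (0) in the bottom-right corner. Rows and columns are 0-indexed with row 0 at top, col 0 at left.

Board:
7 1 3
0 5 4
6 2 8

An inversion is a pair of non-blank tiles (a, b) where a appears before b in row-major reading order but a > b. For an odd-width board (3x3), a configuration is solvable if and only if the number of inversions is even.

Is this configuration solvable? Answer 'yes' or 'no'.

Inversions (pairs i<j in row-major order where tile[i] > tile[j] > 0): 11
11 is odd, so the puzzle is not solvable.

Answer: no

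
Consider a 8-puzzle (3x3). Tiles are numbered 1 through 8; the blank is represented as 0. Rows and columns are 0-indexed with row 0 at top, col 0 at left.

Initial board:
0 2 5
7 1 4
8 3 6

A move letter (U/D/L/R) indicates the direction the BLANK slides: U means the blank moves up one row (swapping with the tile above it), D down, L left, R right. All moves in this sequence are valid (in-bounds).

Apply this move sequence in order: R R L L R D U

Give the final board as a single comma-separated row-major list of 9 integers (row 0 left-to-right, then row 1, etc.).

Answer: 2, 0, 5, 7, 1, 4, 8, 3, 6

Derivation:
After move 1 (R):
2 0 5
7 1 4
8 3 6

After move 2 (R):
2 5 0
7 1 4
8 3 6

After move 3 (L):
2 0 5
7 1 4
8 3 6

After move 4 (L):
0 2 5
7 1 4
8 3 6

After move 5 (R):
2 0 5
7 1 4
8 3 6

After move 6 (D):
2 1 5
7 0 4
8 3 6

After move 7 (U):
2 0 5
7 1 4
8 3 6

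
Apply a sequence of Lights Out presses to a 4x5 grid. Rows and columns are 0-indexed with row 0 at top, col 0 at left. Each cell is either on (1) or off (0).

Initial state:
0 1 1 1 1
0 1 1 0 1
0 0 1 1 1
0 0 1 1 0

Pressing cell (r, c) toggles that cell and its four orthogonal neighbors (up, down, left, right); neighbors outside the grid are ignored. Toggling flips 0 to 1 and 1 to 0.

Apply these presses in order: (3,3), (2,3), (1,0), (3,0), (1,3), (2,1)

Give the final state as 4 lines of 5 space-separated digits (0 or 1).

After press 1 at (3,3):
0 1 1 1 1
0 1 1 0 1
0 0 1 0 1
0 0 0 0 1

After press 2 at (2,3):
0 1 1 1 1
0 1 1 1 1
0 0 0 1 0
0 0 0 1 1

After press 3 at (1,0):
1 1 1 1 1
1 0 1 1 1
1 0 0 1 0
0 0 0 1 1

After press 4 at (3,0):
1 1 1 1 1
1 0 1 1 1
0 0 0 1 0
1 1 0 1 1

After press 5 at (1,3):
1 1 1 0 1
1 0 0 0 0
0 0 0 0 0
1 1 0 1 1

After press 6 at (2,1):
1 1 1 0 1
1 1 0 0 0
1 1 1 0 0
1 0 0 1 1

Answer: 1 1 1 0 1
1 1 0 0 0
1 1 1 0 0
1 0 0 1 1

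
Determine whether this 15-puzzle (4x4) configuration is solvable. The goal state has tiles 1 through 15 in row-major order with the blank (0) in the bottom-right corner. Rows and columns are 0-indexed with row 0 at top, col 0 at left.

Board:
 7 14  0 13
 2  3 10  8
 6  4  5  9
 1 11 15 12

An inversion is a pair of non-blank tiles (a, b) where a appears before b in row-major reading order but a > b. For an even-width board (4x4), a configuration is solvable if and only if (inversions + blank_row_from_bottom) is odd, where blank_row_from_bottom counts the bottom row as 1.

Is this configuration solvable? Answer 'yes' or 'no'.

Answer: no

Derivation:
Inversions: 48
Blank is in row 0 (0-indexed from top), which is row 4 counting from the bottom (bottom = 1).
48 + 4 = 52, which is even, so the puzzle is not solvable.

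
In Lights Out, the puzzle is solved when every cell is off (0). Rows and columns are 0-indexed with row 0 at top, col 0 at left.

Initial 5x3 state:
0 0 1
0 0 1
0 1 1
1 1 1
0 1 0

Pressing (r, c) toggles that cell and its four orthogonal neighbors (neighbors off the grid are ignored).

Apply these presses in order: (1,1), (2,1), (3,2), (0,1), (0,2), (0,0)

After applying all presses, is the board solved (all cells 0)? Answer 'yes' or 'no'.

Answer: no

Derivation:
After press 1 at (1,1):
0 1 1
1 1 0
0 0 1
1 1 1
0 1 0

After press 2 at (2,1):
0 1 1
1 0 0
1 1 0
1 0 1
0 1 0

After press 3 at (3,2):
0 1 1
1 0 0
1 1 1
1 1 0
0 1 1

After press 4 at (0,1):
1 0 0
1 1 0
1 1 1
1 1 0
0 1 1

After press 5 at (0,2):
1 1 1
1 1 1
1 1 1
1 1 0
0 1 1

After press 6 at (0,0):
0 0 1
0 1 1
1 1 1
1 1 0
0 1 1

Lights still on: 10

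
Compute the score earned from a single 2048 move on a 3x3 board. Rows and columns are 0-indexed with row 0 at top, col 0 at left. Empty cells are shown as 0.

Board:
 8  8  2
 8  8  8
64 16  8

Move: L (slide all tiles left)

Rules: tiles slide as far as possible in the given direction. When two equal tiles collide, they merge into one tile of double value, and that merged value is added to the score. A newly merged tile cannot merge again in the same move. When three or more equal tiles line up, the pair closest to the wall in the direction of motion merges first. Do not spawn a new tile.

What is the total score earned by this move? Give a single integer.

Slide left:
row 0: [8, 8, 2] -> [16, 2, 0]  score +16 (running 16)
row 1: [8, 8, 8] -> [16, 8, 0]  score +16 (running 32)
row 2: [64, 16, 8] -> [64, 16, 8]  score +0 (running 32)
Board after move:
16  2  0
16  8  0
64 16  8

Answer: 32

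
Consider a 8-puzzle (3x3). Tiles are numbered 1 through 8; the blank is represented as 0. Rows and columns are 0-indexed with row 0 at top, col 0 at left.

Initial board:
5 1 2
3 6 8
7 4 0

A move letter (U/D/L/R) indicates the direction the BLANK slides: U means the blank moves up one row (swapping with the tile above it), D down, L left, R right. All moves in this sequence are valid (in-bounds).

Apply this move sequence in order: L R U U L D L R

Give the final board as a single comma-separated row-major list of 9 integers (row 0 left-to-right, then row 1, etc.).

After move 1 (L):
5 1 2
3 6 8
7 0 4

After move 2 (R):
5 1 2
3 6 8
7 4 0

After move 3 (U):
5 1 2
3 6 0
7 4 8

After move 4 (U):
5 1 0
3 6 2
7 4 8

After move 5 (L):
5 0 1
3 6 2
7 4 8

After move 6 (D):
5 6 1
3 0 2
7 4 8

After move 7 (L):
5 6 1
0 3 2
7 4 8

After move 8 (R):
5 6 1
3 0 2
7 4 8

Answer: 5, 6, 1, 3, 0, 2, 7, 4, 8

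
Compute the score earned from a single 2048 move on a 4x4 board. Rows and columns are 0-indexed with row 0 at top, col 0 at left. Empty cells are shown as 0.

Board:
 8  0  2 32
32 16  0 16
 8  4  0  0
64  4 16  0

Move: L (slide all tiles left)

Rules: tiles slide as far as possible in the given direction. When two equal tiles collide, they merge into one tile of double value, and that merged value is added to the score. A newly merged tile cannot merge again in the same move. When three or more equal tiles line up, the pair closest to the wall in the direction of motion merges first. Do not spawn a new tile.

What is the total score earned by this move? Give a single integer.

Slide left:
row 0: [8, 0, 2, 32] -> [8, 2, 32, 0]  score +0 (running 0)
row 1: [32, 16, 0, 16] -> [32, 32, 0, 0]  score +32 (running 32)
row 2: [8, 4, 0, 0] -> [8, 4, 0, 0]  score +0 (running 32)
row 3: [64, 4, 16, 0] -> [64, 4, 16, 0]  score +0 (running 32)
Board after move:
 8  2 32  0
32 32  0  0
 8  4  0  0
64  4 16  0

Answer: 32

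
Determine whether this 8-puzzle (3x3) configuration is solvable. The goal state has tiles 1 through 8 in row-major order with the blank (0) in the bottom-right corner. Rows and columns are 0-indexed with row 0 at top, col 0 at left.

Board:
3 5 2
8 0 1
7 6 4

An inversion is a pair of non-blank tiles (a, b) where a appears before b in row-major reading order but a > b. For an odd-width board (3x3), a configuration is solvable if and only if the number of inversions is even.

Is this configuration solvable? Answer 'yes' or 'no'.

Inversions (pairs i<j in row-major order where tile[i] > tile[j] > 0): 13
13 is odd, so the puzzle is not solvable.

Answer: no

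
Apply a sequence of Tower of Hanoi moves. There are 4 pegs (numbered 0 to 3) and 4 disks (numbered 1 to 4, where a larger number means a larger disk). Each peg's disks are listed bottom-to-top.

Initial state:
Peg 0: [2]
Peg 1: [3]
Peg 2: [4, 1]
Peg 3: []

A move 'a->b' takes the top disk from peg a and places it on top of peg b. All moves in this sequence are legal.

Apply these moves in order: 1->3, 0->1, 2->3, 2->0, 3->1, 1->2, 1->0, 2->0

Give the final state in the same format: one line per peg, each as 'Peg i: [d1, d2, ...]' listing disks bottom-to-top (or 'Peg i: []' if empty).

After move 1 (1->3):
Peg 0: [2]
Peg 1: []
Peg 2: [4, 1]
Peg 3: [3]

After move 2 (0->1):
Peg 0: []
Peg 1: [2]
Peg 2: [4, 1]
Peg 3: [3]

After move 3 (2->3):
Peg 0: []
Peg 1: [2]
Peg 2: [4]
Peg 3: [3, 1]

After move 4 (2->0):
Peg 0: [4]
Peg 1: [2]
Peg 2: []
Peg 3: [3, 1]

After move 5 (3->1):
Peg 0: [4]
Peg 1: [2, 1]
Peg 2: []
Peg 3: [3]

After move 6 (1->2):
Peg 0: [4]
Peg 1: [2]
Peg 2: [1]
Peg 3: [3]

After move 7 (1->0):
Peg 0: [4, 2]
Peg 1: []
Peg 2: [1]
Peg 3: [3]

After move 8 (2->0):
Peg 0: [4, 2, 1]
Peg 1: []
Peg 2: []
Peg 3: [3]

Answer: Peg 0: [4, 2, 1]
Peg 1: []
Peg 2: []
Peg 3: [3]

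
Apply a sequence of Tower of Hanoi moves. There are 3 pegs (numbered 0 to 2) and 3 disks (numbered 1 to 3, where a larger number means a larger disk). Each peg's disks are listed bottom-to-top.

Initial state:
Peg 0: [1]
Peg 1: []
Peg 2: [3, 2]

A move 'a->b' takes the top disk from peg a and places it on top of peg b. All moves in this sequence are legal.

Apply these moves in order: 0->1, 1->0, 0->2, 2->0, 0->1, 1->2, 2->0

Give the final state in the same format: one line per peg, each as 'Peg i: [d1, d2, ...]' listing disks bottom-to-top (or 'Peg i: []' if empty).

Answer: Peg 0: [1]
Peg 1: []
Peg 2: [3, 2]

Derivation:
After move 1 (0->1):
Peg 0: []
Peg 1: [1]
Peg 2: [3, 2]

After move 2 (1->0):
Peg 0: [1]
Peg 1: []
Peg 2: [3, 2]

After move 3 (0->2):
Peg 0: []
Peg 1: []
Peg 2: [3, 2, 1]

After move 4 (2->0):
Peg 0: [1]
Peg 1: []
Peg 2: [3, 2]

After move 5 (0->1):
Peg 0: []
Peg 1: [1]
Peg 2: [3, 2]

After move 6 (1->2):
Peg 0: []
Peg 1: []
Peg 2: [3, 2, 1]

After move 7 (2->0):
Peg 0: [1]
Peg 1: []
Peg 2: [3, 2]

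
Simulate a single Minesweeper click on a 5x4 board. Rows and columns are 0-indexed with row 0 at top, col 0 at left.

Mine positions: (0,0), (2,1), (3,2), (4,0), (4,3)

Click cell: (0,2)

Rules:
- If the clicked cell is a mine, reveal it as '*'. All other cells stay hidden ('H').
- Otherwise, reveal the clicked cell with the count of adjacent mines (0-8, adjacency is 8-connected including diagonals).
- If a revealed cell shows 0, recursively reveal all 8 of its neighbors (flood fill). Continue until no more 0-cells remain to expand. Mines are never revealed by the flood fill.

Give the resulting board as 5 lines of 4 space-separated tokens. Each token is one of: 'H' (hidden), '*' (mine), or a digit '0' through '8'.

H 1 0 0
H 2 1 0
H H 2 1
H H H H
H H H H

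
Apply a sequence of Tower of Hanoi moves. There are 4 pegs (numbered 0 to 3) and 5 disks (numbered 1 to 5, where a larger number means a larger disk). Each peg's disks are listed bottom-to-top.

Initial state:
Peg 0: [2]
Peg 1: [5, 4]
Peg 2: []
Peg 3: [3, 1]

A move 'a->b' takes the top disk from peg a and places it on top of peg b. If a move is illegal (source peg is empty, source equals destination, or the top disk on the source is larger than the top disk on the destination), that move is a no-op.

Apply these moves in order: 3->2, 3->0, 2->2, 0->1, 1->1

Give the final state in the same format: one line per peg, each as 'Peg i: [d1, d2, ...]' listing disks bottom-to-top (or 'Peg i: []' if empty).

After move 1 (3->2):
Peg 0: [2]
Peg 1: [5, 4]
Peg 2: [1]
Peg 3: [3]

After move 2 (3->0):
Peg 0: [2]
Peg 1: [5, 4]
Peg 2: [1]
Peg 3: [3]

After move 3 (2->2):
Peg 0: [2]
Peg 1: [5, 4]
Peg 2: [1]
Peg 3: [3]

After move 4 (0->1):
Peg 0: []
Peg 1: [5, 4, 2]
Peg 2: [1]
Peg 3: [3]

After move 5 (1->1):
Peg 0: []
Peg 1: [5, 4, 2]
Peg 2: [1]
Peg 3: [3]

Answer: Peg 0: []
Peg 1: [5, 4, 2]
Peg 2: [1]
Peg 3: [3]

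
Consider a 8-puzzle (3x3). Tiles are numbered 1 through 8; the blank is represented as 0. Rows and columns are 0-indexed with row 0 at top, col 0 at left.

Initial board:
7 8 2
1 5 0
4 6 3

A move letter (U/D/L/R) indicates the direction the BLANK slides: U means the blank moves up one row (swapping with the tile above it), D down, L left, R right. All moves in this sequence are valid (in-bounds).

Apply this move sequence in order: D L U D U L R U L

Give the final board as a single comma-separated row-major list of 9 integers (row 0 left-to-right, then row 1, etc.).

After move 1 (D):
7 8 2
1 5 3
4 6 0

After move 2 (L):
7 8 2
1 5 3
4 0 6

After move 3 (U):
7 8 2
1 0 3
4 5 6

After move 4 (D):
7 8 2
1 5 3
4 0 6

After move 5 (U):
7 8 2
1 0 3
4 5 6

After move 6 (L):
7 8 2
0 1 3
4 5 6

After move 7 (R):
7 8 2
1 0 3
4 5 6

After move 8 (U):
7 0 2
1 8 3
4 5 6

After move 9 (L):
0 7 2
1 8 3
4 5 6

Answer: 0, 7, 2, 1, 8, 3, 4, 5, 6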